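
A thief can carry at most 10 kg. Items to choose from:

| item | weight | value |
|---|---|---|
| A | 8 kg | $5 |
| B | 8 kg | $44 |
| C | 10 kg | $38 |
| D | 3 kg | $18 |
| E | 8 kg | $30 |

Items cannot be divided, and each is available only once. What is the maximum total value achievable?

$44

Check high-value combinations within 10 kg:
- B: weight 8, value 44
- C: weight 10, value 38
- E: weight 8, value 30
Best: $44.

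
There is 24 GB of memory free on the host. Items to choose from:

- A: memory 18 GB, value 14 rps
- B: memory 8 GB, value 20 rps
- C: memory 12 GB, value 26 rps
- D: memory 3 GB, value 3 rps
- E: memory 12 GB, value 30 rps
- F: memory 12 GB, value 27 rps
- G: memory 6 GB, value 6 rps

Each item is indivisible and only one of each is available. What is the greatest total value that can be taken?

57 rps

Check high-value combinations within 24 GB:
- E+F: memory 12+12=24, value 30+27=57
- C+E: memory 12+12=24, value 26+30=56
- B+D+E: memory 8+3+12=23, value 20+3+30=53
- C+F: memory 12+12=24, value 26+27=53
Best: 57 rps.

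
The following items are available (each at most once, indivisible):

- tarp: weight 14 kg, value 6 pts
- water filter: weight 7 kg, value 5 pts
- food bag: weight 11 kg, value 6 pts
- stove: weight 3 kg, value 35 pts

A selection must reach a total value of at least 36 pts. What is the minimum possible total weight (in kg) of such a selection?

10

Subsets with value ≥ 36, sorted by total weight:
- water filter+stove: weight 10, value 40
- food bag+stove: weight 14, value 41
- tarp+stove: weight 17, value 41
Minimum weight: 10 kg.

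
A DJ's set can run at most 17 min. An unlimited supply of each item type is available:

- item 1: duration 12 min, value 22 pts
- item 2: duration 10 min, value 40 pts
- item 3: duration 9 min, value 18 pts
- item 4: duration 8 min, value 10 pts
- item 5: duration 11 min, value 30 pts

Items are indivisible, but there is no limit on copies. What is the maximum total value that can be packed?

Best value-per-unit is item 2 at 40/10, and filling with it alone uses duration 1×10=10. No mix of the others beats 1×40 = 40.

40 pts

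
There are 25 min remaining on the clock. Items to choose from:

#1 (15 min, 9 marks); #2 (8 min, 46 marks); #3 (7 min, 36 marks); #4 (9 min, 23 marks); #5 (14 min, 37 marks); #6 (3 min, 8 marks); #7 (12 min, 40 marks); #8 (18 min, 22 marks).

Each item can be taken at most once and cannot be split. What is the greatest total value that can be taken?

Check high-value combinations within 25 min:
- #2+#3+#4: time 8+7+9=24, value 46+36+23=105
- #2+#6+#7: time 8+3+12=23, value 46+8+40=94
- #2+#5+#6: time 8+14+3=25, value 46+37+8=91
- #2+#3+#6: time 8+7+3=18, value 46+36+8=90
- #2+#7: time 8+12=20, value 46+40=86
Best: 105 marks.

105 marks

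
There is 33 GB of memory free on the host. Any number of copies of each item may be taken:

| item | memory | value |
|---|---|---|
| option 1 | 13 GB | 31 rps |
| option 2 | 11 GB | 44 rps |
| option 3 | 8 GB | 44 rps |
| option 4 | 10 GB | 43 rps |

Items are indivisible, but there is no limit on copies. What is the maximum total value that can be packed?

Best value-per-unit is option 3 at 44/8, and filling with it alone uses memory 4×8=32. No mix of the others beats 4×44 = 176.

176 rps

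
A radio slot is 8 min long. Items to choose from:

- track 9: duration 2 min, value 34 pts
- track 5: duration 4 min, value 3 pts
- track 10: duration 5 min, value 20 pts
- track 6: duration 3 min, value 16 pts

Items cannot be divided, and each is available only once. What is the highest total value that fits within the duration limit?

Check high-value combinations within 8 min:
- track 9+track 10: duration 2+5=7, value 34+20=54
- track 9+track 6: duration 2+3=5, value 34+16=50
- track 9+track 5: duration 2+4=6, value 34+3=37
Best: 54 pts.

54 pts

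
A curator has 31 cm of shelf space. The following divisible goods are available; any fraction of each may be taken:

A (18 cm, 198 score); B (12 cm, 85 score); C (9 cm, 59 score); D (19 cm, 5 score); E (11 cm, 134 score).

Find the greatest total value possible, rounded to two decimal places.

346.17

Take in order of value per unit:
- E (134/11 per unit): all 11 → value 134, running total 134.00
- A (198/18 per unit): all 18 → value 198, running total 332.00
- B (85/12 per unit): 2 of 12 → value 2×85/12 = 14.1667, running total 346.17
Total 346.17.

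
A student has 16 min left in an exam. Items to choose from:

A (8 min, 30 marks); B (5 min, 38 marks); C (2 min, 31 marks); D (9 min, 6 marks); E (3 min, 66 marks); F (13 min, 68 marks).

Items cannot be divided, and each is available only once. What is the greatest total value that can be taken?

135 marks

Check high-value combinations within 16 min:
- B+C+E: time 5+2+3=10, value 38+31+66=135
- A+B+E: time 8+5+3=16, value 30+38+66=134
- E+F: time 3+13=16, value 66+68=134
- A+C+E: time 8+2+3=13, value 30+31+66=127
- B+E: time 5+3=8, value 38+66=104
Best: 135 marks.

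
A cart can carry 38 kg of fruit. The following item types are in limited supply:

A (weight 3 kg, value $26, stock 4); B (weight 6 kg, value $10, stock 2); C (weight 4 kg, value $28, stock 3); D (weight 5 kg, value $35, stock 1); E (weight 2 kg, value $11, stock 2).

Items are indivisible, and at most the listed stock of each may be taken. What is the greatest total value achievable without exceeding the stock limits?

$245

Best selections within weight 38 and stock limits:
- 4×A + 3×C + 1×D + 2×E: weight 33, value 245
- 4×A + 1×B + 3×C + 1×D + 1×E: weight 37, value 244
- 4×A + 3×C + 1×D + 1×E: weight 31, value 234
- 4×A + 1×B + 3×C + 1×D: weight 35, value 233
Best: $245.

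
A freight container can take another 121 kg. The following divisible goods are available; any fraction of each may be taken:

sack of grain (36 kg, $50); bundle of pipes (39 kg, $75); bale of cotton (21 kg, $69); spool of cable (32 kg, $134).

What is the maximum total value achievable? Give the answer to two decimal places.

Take in order of value per unit:
- spool of cable (134/32 per unit): all 32 → value 134, running total 134.00
- bale of cotton (69/21 per unit): all 21 → value 69, running total 203.00
- bundle of pipes (75/39 per unit): all 39 → value 75, running total 278.00
- sack of grain (50/36 per unit): 29 of 36 → value 29×50/36 = 40.2778, running total 318.28
Total 318.28.

318.28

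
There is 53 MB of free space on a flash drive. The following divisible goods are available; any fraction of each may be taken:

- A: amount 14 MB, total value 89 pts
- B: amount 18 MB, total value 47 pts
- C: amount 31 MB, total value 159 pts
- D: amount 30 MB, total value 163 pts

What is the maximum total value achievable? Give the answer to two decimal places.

298.16

Take in order of value per unit:
- A (89/14 per unit): all 14 → value 89, running total 89.00
- D (163/30 per unit): all 30 → value 163, running total 252.00
- C (159/31 per unit): 9 of 31 → value 9×159/31 = 46.1613, running total 298.16
Total 298.16.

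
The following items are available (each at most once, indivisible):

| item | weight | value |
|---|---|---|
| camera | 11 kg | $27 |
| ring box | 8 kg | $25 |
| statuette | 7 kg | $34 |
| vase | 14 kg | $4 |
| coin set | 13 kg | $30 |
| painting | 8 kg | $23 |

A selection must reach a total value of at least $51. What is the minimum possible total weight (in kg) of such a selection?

Subsets with value ≥ 51, sorted by total weight:
- ring box+statuette: weight 15, value 59
- statuette+painting: weight 15, value 57
Minimum weight: 15 kg.

15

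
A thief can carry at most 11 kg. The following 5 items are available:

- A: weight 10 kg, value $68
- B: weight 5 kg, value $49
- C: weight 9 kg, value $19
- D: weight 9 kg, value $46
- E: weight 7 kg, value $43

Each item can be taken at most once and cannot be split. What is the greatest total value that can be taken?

Check high-value combinations within 11 kg:
- A: weight 10, value 68
- B: weight 5, value 49
- D: weight 9, value 46
- E: weight 7, value 43
- C: weight 9, value 19
Best: $68.

$68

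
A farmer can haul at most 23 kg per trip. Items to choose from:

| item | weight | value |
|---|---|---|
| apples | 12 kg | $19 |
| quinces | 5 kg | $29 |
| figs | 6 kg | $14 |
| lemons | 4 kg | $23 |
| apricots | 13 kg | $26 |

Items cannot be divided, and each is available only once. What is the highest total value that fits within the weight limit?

$78

This is a 0/1 knapsack; check combinations near the capacity.
- quinces+lemons+apricots: weight 5+4+13=22, value 29+23+26=78
- apples+quinces+lemons: weight 12+5+4=21, value 19+29+23=71
- quinces+figs+lemons: weight 5+6+4=15, value 29+14+23=66
Best: $78.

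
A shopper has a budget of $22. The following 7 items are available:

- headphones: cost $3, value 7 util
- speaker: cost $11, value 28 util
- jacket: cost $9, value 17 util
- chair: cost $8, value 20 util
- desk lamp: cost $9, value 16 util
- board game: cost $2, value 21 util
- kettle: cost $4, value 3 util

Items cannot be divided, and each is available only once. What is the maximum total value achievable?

69 util

Check high-value combinations within $22:
- speaker+chair+board game: cost 11+8+2=21, value 28+20+21=69
- speaker+jacket+board game: cost 11+9+2=22, value 28+17+21=66
- headphones+jacket+chair+board game: cost 3+9+8+2=22, value 7+17+20+21=65
- speaker+desk lamp+board game: cost 11+9+2=22, value 28+16+21=65
- headphones+chair+desk lamp+board game: cost 3+8+9+2=22, value 7+20+16+21=64
Best: 69 util.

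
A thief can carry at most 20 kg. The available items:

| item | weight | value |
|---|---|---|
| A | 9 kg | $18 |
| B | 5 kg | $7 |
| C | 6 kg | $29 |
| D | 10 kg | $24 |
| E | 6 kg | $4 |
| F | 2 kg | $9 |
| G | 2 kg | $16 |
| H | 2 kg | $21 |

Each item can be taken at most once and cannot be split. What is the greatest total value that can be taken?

Check high-value combinations within 20 kg:
- C+D+G+H: weight 6+10+2+2=20, value 29+24+16+21=90
- A+C+G+H: weight 9+6+2+2=19, value 18+29+16+21=84
- C+D+F+H: weight 6+10+2+2=20, value 29+24+9+21=83
- B+C+F+G+H: weight 5+6+2+2+2=17, value 7+29+9+16+21=82
- C+E+F+G+H: weight 6+6+2+2+2=18, value 29+4+9+16+21=79
Best: $90.

$90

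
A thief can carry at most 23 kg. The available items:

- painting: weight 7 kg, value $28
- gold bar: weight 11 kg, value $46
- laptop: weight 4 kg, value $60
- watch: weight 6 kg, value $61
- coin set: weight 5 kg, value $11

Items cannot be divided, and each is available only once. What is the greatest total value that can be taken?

$167

Check high-value combinations within 23 kg:
- gold bar+laptop+watch: weight 11+4+6=21, value 46+60+61=167
- painting+laptop+watch+coin set: weight 7+4+6+5=22, value 28+60+61+11=160
- painting+laptop+watch: weight 7+4+6=17, value 28+60+61=149
- painting+gold bar+laptop: weight 7+11+4=22, value 28+46+60=134
Best: $167.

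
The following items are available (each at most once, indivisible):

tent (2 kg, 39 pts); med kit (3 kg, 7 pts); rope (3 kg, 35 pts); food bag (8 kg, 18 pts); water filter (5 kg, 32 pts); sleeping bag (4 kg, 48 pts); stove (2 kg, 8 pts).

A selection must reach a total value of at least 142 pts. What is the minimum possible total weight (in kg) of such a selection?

Subsets with value ≥ 142, sorted by total weight:
- tent+rope+water filter+sleeping bag: weight 14, value 154
- tent+rope+water filter+sleeping bag+stove: weight 16, value 162
- tent+med kit+rope+water filter+sleeping bag: weight 17, value 161
Minimum weight: 14 kg.

14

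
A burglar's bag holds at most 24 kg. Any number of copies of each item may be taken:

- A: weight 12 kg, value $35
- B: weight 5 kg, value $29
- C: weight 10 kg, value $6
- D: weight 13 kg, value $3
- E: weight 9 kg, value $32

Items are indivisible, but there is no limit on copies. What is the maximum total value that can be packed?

Best value-per-unit is B at 29/5; filling with it alone gives 4×29 = 116.
Optimal mix: 3×B + 1×E → weight 24, value 119.

$119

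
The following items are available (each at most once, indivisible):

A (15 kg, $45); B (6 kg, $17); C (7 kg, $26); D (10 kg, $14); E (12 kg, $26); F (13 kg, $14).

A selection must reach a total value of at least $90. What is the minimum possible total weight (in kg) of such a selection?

34

Subsets with value ≥ 90, sorted by total weight:
- A+C+E: weight 34, value 97
- A+B+C+D: weight 38, value 102
Minimum weight: 34 kg.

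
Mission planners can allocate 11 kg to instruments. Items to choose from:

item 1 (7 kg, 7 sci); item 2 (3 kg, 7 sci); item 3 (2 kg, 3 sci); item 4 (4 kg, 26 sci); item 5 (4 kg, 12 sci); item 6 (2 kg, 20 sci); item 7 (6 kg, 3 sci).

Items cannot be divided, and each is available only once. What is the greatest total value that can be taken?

This is a 0/1 knapsack; check combinations near the capacity.
- item 4+item 5+item 6: mass 4+4+2=10, value 26+12+20=58
- item 2+item 3+item 4+item 6: mass 3+2+4+2=11, value 7+3+26+20=56
- item 2+item 4+item 6: mass 3+4+2=9, value 7+26+20=53
- item 3+item 4+item 6: mass 2+4+2=8, value 3+26+20=49
- item 4+item 6: mass 4+2=6, value 26+20=46
Best: 58 sci.

58 sci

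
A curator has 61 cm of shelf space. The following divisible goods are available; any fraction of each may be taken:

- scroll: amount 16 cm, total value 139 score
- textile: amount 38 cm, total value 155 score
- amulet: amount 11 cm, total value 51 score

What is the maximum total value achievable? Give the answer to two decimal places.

328.68

Take in order of value per unit:
- scroll (139/16 per unit): all 16 → value 139, running total 139.00
- amulet (51/11 per unit): all 11 → value 51, running total 190.00
- textile (155/38 per unit): 34 of 38 → value 34×155/38 = 138.6842, running total 328.68
Total 328.68.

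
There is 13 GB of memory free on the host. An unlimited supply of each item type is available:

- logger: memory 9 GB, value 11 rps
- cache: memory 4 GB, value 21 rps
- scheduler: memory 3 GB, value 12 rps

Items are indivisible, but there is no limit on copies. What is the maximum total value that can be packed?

63 rps

Best value-per-unit is cache at 21/4, and filling with it alone uses memory 3×4=12. No mix of the others beats 3×21 = 63.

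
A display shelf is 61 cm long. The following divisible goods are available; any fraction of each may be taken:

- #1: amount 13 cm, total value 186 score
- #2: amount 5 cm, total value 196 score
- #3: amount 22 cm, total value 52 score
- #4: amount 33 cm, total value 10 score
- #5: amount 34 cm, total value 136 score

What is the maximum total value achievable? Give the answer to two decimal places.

539.27

Take in order of value per unit:
- #2 (196/5 per unit): all 5 → value 196, running total 196.00
- #1 (186/13 per unit): all 13 → value 186, running total 382.00
- #5 (136/34 per unit): all 34 → value 136, running total 518.00
- #3 (52/22 per unit): 9 of 22 → value 9×52/22 = 21.2727, running total 539.27
Total 539.27.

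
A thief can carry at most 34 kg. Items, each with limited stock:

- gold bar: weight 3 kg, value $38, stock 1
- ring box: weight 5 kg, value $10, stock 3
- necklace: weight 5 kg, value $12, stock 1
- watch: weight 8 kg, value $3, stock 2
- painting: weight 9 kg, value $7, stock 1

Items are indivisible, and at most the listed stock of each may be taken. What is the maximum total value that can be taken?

Best selections within weight 34 and stock limits:
- 1×gold bar + 3×ring box + 1×necklace + 1×painting: weight 32, value 87
- 1×gold bar + 3×ring box + 1×necklace + 1×watch: weight 31, value 83
Best: $87.

$87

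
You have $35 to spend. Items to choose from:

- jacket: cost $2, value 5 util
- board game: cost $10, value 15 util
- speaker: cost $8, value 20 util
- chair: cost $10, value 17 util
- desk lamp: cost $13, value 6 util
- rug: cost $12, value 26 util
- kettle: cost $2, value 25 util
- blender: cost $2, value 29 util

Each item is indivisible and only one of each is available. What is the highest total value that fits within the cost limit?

117 util

Check high-value combinations within $35:
- speaker+chair+rug+kettle+blender: cost 8+10+12+2+2=34, value 20+17+26+25+29=117
- board game+speaker+rug+kettle+blender: cost 10+8+12+2+2=34, value 15+20+26+25+29=115
- jacket+board game+speaker+chair+kettle+blender: cost 2+10+8+10+2+2=34, value 5+15+20+17+25+29=111
- board game+speaker+chair+kettle+blender: cost 10+8+10+2+2=32, value 15+20+17+25+29=106
- jacket+speaker+rug+kettle+blender: cost 2+8+12+2+2=26, value 5+20+26+25+29=105
Best: 117 util.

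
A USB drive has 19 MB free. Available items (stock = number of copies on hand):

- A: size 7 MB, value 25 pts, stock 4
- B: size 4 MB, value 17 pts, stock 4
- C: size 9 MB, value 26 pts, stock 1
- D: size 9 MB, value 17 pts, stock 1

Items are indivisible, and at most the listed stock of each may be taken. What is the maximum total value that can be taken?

76 pts

Best selections within size 19 and stock limits:
- 1×A + 3×B: size 19, value 76
- 4×B: size 16, value 68
- 2×A + 1×B: size 18, value 67
Best: 76 pts.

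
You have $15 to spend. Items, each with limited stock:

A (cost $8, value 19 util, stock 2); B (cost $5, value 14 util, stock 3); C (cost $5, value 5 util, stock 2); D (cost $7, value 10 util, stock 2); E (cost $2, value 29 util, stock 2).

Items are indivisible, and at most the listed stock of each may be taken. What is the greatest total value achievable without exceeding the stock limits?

Top feasible selections:
- 2×B + 2×E: cost 14, value 86
- 1×A + 2×E: cost 12, value 77
- 1×B + 1×C + 2×E: cost 14, value 77
- 1×B + 2×E: cost 9, value 72
Best: 86 util.

86 util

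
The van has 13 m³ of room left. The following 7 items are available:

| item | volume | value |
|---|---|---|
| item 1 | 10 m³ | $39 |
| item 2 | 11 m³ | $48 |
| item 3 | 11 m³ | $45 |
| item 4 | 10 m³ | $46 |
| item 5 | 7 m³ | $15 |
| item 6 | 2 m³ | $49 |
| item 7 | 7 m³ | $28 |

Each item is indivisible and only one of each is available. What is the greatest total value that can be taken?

$97

This is a 0/1 knapsack; check combinations near the capacity.
- item 2+item 6: volume 11+2=13, value 48+49=97
- item 4+item 6: volume 10+2=12, value 46+49=95
- item 3+item 6: volume 11+2=13, value 45+49=94
- item 1+item 6: volume 10+2=12, value 39+49=88
Best: $97.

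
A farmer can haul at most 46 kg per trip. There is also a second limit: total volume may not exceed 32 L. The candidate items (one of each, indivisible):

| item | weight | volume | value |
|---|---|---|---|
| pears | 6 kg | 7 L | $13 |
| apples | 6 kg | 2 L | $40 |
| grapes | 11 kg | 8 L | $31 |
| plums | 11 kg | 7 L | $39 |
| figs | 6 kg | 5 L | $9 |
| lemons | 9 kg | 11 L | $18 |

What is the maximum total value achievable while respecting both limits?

Feasible sets respecting both limits:
- pears+apples+grapes+plums+figs: weight 40, volume 29, value 132
- apples+grapes+plums+lemons: weight 37, volume 28, value 128
- pears+apples+grapes+plums: weight 34, volume 24, value 123
- apples+grapes+plums+figs: weight 34, volume 22, value 119
Best: $132.

$132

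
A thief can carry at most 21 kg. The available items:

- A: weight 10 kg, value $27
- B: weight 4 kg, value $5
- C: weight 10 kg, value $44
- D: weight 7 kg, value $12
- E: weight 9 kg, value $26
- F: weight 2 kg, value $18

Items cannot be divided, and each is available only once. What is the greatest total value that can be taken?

This is a 0/1 knapsack; check combinations near the capacity.
- C+E+F: weight 10+9+2=21, value 44+26+18=88
- C+D+F: weight 10+7+2=19, value 44+12+18=74
- A+C: weight 10+10=20, value 27+44=71
- A+E+F: weight 10+9+2=21, value 27+26+18=71
- C+E: weight 10+9=19, value 44+26=70
Best: $88.

$88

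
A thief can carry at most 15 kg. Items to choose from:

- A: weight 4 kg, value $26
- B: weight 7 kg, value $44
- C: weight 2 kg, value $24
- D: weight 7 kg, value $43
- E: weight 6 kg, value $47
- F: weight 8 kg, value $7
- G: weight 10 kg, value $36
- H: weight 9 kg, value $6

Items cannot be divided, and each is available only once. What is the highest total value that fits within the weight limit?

This is a 0/1 knapsack; check combinations near the capacity.
- B+C+E: weight 7+2+6=15, value 44+24+47=115
- C+D+E: weight 2+7+6=15, value 24+43+47=114
- A+C+E: weight 4+2+6=12, value 26+24+47=97
Best: $115.

$115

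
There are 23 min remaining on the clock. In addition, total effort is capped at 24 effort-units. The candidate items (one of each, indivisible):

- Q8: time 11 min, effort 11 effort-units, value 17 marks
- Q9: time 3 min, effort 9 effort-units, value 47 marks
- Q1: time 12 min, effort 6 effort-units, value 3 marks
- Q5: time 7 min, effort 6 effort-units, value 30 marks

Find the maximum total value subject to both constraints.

80 marks

Feasible sets respecting both limits:
- Q9+Q1+Q5: time 22, effort 21, value 80
- Q9+Q5: time 10, effort 15, value 77
- Q8+Q9: time 14, effort 20, value 64
- Q9+Q1: time 15, effort 15, value 50
Best: 80 marks.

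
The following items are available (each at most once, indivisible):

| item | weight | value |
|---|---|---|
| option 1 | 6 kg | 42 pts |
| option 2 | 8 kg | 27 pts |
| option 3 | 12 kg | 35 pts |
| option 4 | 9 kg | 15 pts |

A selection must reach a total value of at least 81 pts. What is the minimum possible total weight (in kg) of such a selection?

23

Subsets with value ≥ 81, sorted by total weight:
- option 1+option 2+option 4: weight 23, value 84
- option 1+option 2+option 3: weight 26, value 104
- option 1+option 3+option 4: weight 27, value 92
Minimum weight: 23 kg.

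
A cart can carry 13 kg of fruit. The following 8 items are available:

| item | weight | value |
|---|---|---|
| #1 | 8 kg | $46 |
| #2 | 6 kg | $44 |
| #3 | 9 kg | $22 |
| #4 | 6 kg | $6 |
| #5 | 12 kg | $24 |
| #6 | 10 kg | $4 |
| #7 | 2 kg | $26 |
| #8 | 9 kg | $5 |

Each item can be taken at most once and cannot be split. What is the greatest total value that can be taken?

This is a 0/1 knapsack; check combinations near the capacity.
- #1+#7: weight 8+2=10, value 46+26=72
- #2+#7: weight 6+2=8, value 44+26=70
- #2+#4: weight 6+6=12, value 44+6=50
Best: $72.

$72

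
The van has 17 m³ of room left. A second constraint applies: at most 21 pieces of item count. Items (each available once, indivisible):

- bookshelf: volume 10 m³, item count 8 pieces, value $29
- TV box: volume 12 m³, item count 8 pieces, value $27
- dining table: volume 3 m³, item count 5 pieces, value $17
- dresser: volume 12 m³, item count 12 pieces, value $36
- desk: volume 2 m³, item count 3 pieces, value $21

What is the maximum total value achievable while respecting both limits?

Feasible sets respecting both limits:
- dining table+dresser+desk: volume 17, item count 20, value 74
- bookshelf+dining table+desk: volume 15, item count 16, value 67
- TV box+dining table+desk: volume 17, item count 16, value 65
- dresser+desk: volume 14, item count 15, value 57
Best: $74.

$74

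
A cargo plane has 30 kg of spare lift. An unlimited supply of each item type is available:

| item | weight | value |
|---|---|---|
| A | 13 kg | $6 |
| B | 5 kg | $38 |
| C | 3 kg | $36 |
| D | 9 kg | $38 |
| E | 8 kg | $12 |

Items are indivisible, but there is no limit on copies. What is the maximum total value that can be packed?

Best value-per-unit is C at 36/3, and filling with it alone uses weight 10×3=30. No mix of the others beats 10×36 = 360.

$360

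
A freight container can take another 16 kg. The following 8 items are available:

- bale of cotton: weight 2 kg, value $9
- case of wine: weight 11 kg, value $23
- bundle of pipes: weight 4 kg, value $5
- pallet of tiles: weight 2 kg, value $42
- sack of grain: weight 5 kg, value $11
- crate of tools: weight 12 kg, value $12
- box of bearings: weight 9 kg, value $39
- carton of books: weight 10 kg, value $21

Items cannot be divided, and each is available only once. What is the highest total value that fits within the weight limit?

$92

Check high-value combinations within 16 kg:
- pallet of tiles+sack of grain+box of bearings: weight 2+5+9=16, value 42+11+39=92
- bale of cotton+pallet of tiles+box of bearings: weight 2+2+9=13, value 9+42+39=90
- bundle of pipes+pallet of tiles+box of bearings: weight 4+2+9=15, value 5+42+39=86
- pallet of tiles+box of bearings: weight 2+9=11, value 42+39=81
- bale of cotton+case of wine+pallet of tiles: weight 2+11+2=15, value 9+23+42=74
Best: $92.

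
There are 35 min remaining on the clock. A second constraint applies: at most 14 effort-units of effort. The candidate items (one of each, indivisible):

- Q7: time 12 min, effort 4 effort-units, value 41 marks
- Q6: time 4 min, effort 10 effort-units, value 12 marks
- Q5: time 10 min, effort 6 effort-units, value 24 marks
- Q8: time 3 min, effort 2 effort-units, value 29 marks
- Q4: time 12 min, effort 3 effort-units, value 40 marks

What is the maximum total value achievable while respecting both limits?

110 marks

Feasible sets respecting both limits:
- Q7+Q8+Q4: time 27, effort 9, value 110
- Q7+Q5+Q4: time 34, effort 13, value 105
- Q7+Q5+Q8: time 25, effort 12, value 94
Best: 110 marks.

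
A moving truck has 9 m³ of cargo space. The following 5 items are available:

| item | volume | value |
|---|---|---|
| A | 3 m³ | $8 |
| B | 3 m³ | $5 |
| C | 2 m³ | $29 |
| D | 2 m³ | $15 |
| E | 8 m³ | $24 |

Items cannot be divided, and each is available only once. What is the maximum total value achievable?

$52

Check high-value combinations within 9 m³:
- A+C+D: volume 3+2+2=7, value 8+29+15=52
- B+C+D: volume 3+2+2=7, value 5+29+15=49
- C+D: volume 2+2=4, value 29+15=44
Best: $52.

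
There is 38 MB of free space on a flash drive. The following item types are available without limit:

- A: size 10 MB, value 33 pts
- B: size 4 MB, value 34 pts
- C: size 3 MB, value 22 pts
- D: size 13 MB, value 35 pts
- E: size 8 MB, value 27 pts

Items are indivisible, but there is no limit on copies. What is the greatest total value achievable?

Best value-per-unit is B at 34/4; filling with it alone gives 9×34 = 306.
Optimal mix: 8×B + 2×C → size 38, value 316.

316 pts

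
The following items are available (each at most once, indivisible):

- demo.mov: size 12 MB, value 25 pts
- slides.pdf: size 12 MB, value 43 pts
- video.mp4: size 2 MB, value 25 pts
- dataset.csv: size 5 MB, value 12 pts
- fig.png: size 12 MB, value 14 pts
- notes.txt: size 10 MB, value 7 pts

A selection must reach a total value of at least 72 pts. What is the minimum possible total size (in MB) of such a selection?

19

Subsets with value ≥ 72, sorted by total size:
- slides.pdf+video.mp4+dataset.csv: size 19, value 80
- slides.pdf+video.mp4+notes.txt: size 24, value 75
Minimum size: 19 MB.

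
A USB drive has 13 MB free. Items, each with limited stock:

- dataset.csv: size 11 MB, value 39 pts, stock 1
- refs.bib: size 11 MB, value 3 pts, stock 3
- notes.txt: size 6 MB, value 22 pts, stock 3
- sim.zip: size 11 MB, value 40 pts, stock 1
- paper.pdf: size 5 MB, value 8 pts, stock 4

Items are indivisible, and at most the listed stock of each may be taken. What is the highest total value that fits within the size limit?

Best selections within size 13 and stock limits:
- 2×notes.txt: size 12, value 44
- 1×sim.zip: size 11, value 40
Best: 44 pts.

44 pts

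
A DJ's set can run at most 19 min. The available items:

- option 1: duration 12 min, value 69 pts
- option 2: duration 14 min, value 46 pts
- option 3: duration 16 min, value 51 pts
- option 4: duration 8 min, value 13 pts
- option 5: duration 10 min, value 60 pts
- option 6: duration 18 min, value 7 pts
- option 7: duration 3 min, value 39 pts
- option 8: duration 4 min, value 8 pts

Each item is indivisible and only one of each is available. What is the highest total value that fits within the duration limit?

116 pts

This is a 0/1 knapsack; check combinations near the capacity.
- option 1+option 7+option 8: duration 12+3+4=19, value 69+39+8=116
- option 1+option 7: duration 12+3=15, value 69+39=108
- option 5+option 7+option 8: duration 10+3+4=17, value 60+39+8=107
Best: 116 pts.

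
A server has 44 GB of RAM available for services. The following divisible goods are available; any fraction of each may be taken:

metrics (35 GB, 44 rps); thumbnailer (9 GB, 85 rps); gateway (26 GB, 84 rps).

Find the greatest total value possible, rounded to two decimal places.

Take in order of value per unit:
- thumbnailer (85/9 per unit): all 9 → value 85, running total 85.00
- gateway (84/26 per unit): all 26 → value 84, running total 169.00
- metrics (44/35 per unit): 9 of 35 → value 9×44/35 = 11.3143, running total 180.31
Total 180.31.

180.31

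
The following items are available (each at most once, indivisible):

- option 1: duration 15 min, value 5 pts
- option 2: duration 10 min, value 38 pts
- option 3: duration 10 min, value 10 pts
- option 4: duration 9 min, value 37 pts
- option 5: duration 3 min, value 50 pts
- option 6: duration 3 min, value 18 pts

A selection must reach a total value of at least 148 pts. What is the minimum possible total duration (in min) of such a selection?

Subsets with value ≥ 148, sorted by total duration:
- option 2+option 3+option 4+option 5+option 6: duration 35, value 153
- option 1+option 2+option 4+option 5+option 6: duration 40, value 148
Minimum duration: 35 min.

35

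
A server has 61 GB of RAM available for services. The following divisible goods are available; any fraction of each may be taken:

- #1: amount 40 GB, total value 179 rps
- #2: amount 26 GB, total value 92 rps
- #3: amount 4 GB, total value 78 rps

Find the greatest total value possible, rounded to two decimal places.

Take in order of value per unit:
- #3 (78/4 per unit): all 4 → value 78, running total 78.00
- #1 (179/40 per unit): all 40 → value 179, running total 257.00
- #2 (92/26 per unit): 17 of 26 → value 17×92/26 = 60.1538, running total 317.15
Total 317.15.

317.15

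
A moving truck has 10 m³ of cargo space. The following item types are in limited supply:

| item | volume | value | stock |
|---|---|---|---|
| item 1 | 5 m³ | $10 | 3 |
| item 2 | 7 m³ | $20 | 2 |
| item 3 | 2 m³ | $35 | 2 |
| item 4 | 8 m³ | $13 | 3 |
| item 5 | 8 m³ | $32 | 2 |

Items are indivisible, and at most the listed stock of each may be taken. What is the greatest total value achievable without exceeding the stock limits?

Best selections within volume 10 and stock limits:
- 1×item 1 + 2×item 3: volume 9, value 80
- 2×item 3: volume 4, value 70
Best: $80.

$80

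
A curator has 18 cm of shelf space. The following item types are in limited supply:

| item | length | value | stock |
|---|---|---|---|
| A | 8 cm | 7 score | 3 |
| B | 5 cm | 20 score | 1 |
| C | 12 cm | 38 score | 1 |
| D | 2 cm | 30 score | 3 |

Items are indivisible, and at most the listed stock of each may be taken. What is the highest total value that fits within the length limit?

Top feasible selections:
- 1×C + 3×D: length 18, value 128
- 1×B + 3×D: length 11, value 110
Best: 128 score.

128 score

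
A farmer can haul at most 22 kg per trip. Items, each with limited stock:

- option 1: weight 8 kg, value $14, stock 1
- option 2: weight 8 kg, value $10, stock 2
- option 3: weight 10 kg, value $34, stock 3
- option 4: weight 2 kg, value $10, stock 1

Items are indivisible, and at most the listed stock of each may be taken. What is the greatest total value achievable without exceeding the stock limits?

$78

Top feasible selections:
- 2×option 3 + 1×option 4: weight 22, value 78
- 2×option 3: weight 20, value 68
- 1×option 1 + 1×option 3 + 1×option 4: weight 20, value 58
- 1×option 2 + 1×option 3 + 1×option 4: weight 20, value 54
Best: $78.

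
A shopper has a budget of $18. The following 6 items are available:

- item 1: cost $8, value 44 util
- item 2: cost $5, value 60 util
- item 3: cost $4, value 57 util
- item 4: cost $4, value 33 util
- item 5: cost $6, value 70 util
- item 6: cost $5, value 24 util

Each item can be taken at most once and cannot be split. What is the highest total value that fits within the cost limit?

187 util

Check high-value combinations within $18:
- item 2+item 3+item 5: cost 5+4+6=15, value 60+57+70=187
- item 2+item 3+item 4+item 6: cost 5+4+4+5=18, value 60+57+33+24=174
- item 1+item 3+item 5: cost 8+4+6=18, value 44+57+70=171
Best: 187 util.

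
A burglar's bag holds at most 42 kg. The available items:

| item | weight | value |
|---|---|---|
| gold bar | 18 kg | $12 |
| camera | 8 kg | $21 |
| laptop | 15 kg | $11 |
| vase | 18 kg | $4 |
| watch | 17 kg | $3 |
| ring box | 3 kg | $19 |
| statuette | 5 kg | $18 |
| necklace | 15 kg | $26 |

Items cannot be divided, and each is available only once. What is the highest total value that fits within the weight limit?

This is a 0/1 knapsack; check combinations near the capacity.
- camera+ring box+statuette+necklace: weight 8+3+5+15=31, value 21+19+18+26=84
- camera+laptop+ring box+necklace: weight 8+15+3+15=41, value 21+11+19+26=77
- gold bar+ring box+statuette+necklace: weight 18+3+5+15=41, value 12+19+18+26=75
- laptop+ring box+statuette+necklace: weight 15+3+5+15=38, value 11+19+18+26=74
Best: $84.

$84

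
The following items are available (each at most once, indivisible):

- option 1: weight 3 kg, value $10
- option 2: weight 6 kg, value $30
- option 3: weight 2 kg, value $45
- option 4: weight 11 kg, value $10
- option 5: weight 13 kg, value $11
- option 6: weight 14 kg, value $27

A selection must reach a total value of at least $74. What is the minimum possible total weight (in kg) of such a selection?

8

Subsets with value ≥ 74, sorted by total weight:
- option 2+option 3: weight 8, value 75
- option 1+option 2+option 3: weight 11, value 85
- option 2+option 3+option 4: weight 19, value 85
Minimum weight: 8 kg.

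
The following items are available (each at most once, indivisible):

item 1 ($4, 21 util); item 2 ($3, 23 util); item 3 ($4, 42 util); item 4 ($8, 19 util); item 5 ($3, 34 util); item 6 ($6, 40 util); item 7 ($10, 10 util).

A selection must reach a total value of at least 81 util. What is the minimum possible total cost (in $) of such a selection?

10

Subsets with value ≥ 81, sorted by total cost:
- item 2+item 3+item 5: cost 10, value 99
- item 3+item 6: cost 10, value 82
- item 1+item 3+item 5: cost 11, value 97
- item 1+item 2+item 3: cost 11, value 86
Minimum cost: 10 $.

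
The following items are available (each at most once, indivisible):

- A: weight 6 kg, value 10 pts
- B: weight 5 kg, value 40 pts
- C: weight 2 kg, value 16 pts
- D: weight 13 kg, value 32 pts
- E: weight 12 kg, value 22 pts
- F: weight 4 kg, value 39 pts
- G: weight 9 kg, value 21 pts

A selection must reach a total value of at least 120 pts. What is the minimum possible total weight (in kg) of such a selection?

24

Subsets with value ≥ 120, sorted by total weight:
- B+C+D+F: weight 24, value 127
- A+B+C+F+G: weight 26, value 126
Minimum weight: 24 kg.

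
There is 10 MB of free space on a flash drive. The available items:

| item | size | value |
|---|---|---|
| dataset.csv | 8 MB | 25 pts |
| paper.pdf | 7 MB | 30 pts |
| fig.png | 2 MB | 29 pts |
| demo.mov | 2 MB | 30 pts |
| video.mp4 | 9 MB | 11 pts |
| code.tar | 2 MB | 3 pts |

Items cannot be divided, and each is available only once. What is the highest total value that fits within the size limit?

62 pts

Check high-value combinations within 10 MB:
- fig.png+demo.mov+code.tar: size 2+2+2=6, value 29+30+3=62
- paper.pdf+demo.mov: size 7+2=9, value 30+30=60
- fig.png+demo.mov: size 2+2=4, value 29+30=59
- paper.pdf+fig.png: size 7+2=9, value 30+29=59
- dataset.csv+demo.mov: size 8+2=10, value 25+30=55
Best: 62 pts.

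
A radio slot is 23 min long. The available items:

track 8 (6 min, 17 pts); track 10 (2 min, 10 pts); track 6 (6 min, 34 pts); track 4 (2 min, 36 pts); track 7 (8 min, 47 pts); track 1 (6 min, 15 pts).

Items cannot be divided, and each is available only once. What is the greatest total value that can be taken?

134 pts

Check high-value combinations within 23 min:
- track 8+track 6+track 4+track 7: duration 6+6+2+8=22, value 17+34+36+47=134
- track 6+track 4+track 7+track 1: duration 6+2+8+6=22, value 34+36+47+15=132
- track 10+track 6+track 4+track 7: duration 2+6+2+8=18, value 10+34+36+47=127
Best: 134 pts.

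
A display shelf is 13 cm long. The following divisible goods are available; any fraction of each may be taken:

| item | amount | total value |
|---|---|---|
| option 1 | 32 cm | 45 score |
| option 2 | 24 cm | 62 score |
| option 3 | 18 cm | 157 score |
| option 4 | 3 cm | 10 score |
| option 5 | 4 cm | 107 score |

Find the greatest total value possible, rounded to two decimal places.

Take in order of value per unit:
- option 5 (107/4 per unit): all 4 → value 107, running total 107.00
- option 3 (157/18 per unit): 9 of 18 → value 9×157/18 = 78.5000, running total 185.50
Total 185.50.

185.50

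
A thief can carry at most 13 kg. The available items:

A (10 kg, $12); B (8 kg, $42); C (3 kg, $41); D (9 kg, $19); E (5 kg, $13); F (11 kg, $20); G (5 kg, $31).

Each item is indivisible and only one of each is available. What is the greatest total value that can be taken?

$85

Check high-value combinations within 13 kg:
- C+E+G: weight 3+5+5=13, value 41+13+31=85
- B+C: weight 8+3=11, value 42+41=83
- B+G: weight 8+5=13, value 42+31=73
- C+G: weight 3+5=8, value 41+31=72
Best: $85.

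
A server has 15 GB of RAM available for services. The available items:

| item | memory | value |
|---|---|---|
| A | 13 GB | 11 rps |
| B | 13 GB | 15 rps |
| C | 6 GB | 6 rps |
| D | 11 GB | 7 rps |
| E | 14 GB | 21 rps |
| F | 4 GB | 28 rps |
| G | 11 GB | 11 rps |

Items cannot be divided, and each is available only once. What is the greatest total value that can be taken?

This is a 0/1 knapsack; check combinations near the capacity.
- F+G: memory 4+11=15, value 28+11=39
- D+F: memory 11+4=15, value 7+28=35
- C+F: memory 6+4=10, value 6+28=34
- F: memory 4, value 28
Best: 39 rps.

39 rps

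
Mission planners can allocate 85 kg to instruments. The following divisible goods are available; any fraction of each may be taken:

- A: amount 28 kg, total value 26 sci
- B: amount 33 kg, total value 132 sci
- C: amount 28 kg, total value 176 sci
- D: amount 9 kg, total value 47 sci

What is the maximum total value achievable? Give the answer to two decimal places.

Take in order of value per unit:
- C (176/28 per unit): all 28 → value 176, running total 176.00
- D (47/9 per unit): all 9 → value 47, running total 223.00
- B (132/33 per unit): all 33 → value 132, running total 355.00
- A (26/28 per unit): 15 of 28 → value 15×26/28 = 13.9286, running total 368.93
Total 368.93.

368.93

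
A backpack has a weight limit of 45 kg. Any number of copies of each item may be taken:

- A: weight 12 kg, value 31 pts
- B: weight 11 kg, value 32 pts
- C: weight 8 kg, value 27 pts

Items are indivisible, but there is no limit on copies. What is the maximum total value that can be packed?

140 pts

Best value-per-unit is C at 27/8; filling with it alone gives 5×27 = 135.
Optimal mix: 1×B + 4×C → weight 43, value 140.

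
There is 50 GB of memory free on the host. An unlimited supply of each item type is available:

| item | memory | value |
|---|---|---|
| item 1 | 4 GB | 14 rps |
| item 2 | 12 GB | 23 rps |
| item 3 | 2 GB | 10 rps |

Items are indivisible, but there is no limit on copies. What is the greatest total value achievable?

250 rps

Best value-per-unit is item 3 at 10/2, and filling with it alone uses memory 25×2=50. No mix of the others beats 25×10 = 250.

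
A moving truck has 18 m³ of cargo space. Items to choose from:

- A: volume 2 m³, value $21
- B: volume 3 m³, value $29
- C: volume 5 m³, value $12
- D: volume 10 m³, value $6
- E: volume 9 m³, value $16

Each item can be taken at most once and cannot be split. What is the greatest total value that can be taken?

Check high-value combinations within 18 m³:
- A+B+E: volume 2+3+9=14, value 21+29+16=66
- A+B+C: volume 2+3+5=10, value 21+29+12=62
- B+C+E: volume 3+5+9=17, value 29+12+16=57
- A+B+D: volume 2+3+10=15, value 21+29+6=56
- A+B: volume 2+3=5, value 21+29=50
Best: $66.

$66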